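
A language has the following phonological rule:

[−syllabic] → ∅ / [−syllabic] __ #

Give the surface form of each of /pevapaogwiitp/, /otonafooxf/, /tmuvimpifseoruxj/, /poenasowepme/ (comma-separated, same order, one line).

/pevapaogwiitp/: /p/ is the second consonant of a word-final cluster /tp/, so it deletes. → [pevapaogwiit].
/otonafooxf/: /f/ is the second consonant of a word-final cluster /xf/, so it deletes. → [otonafoox].
/tmuvimpifseoruxj/: /j/ is the second consonant of a word-final cluster /xj/, so it deletes. → [tmuvimpifseorux].
/poenasowepme/: the rule's environment is not met; surfaces unchanged as [poenasowepme].

pevapaogwiit, otonafoox, tmuvimpifseorux, poenasowepme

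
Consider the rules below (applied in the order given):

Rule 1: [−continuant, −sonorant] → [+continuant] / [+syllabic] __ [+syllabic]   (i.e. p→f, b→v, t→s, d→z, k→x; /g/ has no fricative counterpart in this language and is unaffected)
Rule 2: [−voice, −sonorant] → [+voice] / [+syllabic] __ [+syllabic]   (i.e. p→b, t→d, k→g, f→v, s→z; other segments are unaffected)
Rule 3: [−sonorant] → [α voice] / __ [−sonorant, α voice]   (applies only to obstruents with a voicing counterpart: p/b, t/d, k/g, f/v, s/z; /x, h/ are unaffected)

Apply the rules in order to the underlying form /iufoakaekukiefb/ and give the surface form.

Rule 1 (intervocalic spirantization): /k/ is a stop between vowels /a/ and /a/, so it spirantizes to the fricative [x]. /k/ is a stop between vowels /e/ and /u/, so it spirantizes to the fricative [x]. /k/ is a stop between vowels /u/ and /i/, so it spirantizes to the fricative [x]. /iufoakaekukiefb/ → iufoaxaexuxiefb.
Rule 2 (intervocalic voicing): /f/ is a voiceless obstruent between vowels /u/ and /o/, so it voices to [v]. /iufoaxaexuxiefb/ → iuvoaxaexuxiefb.
Rule 3 (regressive voicing assimilation): /f/ precedes the voiced obstruent /b/, so it voices to [v] by assimilation. /iuvoaxaexuxiefb/ → iuvoaxaexuxievb.

iuvoaxaexuxievb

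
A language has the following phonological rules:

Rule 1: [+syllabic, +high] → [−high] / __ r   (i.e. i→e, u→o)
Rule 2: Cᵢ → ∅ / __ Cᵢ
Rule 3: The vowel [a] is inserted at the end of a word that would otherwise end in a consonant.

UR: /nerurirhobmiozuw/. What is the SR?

nerorerhobmiozuwa

Rule 1 (pre-rhotic lowering): /u/ is a high vowel immediately before /r/, so it lowers to [o]. /i/ is a high vowel immediately before /r/, so it lowers to [e]. /nerurirhobmiozuw/ → nerorerhobmiozuw.
Rule 2 (degemination): no segment meets the environment; /nerorerhobmiozuw/ is unchanged.
Rule 3 (final a-epenthesis): the form ends in the consonant /w/, so [a] is inserted word-finally. /nerorerhobmiozuw/ → nerorerhobmiozuwa.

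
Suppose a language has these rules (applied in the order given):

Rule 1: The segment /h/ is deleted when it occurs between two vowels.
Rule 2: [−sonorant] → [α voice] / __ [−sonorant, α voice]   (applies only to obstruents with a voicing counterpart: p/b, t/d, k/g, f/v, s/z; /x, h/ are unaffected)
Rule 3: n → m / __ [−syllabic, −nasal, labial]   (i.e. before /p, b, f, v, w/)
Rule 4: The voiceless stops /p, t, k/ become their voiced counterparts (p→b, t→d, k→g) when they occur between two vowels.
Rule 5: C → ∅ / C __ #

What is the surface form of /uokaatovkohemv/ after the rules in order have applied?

uogaadofkoem

Rule 1 (intervocalic h-deletion): /h/ occurs between vowels /o/ and /e/, so it deletes. /uokaatovkohemv/ → uokaatovkoemv.
Rule 2 (regressive voicing assimilation): /v/ precedes the voiceless obstruent /k/, so it devoices to [f] by assimilation. /uokaatovkoemv/ → uokaatofkoemv.
Rule 3 (nasal place assimilation): no segment meets the environment; /uokaatofkoemv/ is unchanged.
Rule 4 (intervocalic voicing): /k/ is a voiceless stop between vowels /o/ and /a/, so it voices to [g]. /t/ is a voiceless stop between vowels /a/ and /o/, so it voices to [d]. /uokaatofkoemv/ → uogaadofkoemv.
Rule 5 (final cluster simplification): /v/ is the second consonant of a word-final cluster /mv/, so it deletes. /uogaadofkoemv/ → uogaadofkoem.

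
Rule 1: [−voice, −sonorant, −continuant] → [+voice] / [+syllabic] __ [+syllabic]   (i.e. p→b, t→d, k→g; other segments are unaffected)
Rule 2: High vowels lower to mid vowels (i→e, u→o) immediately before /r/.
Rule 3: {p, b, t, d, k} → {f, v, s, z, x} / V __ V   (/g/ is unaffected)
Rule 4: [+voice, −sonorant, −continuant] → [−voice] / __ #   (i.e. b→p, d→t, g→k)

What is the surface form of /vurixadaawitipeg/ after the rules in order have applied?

vorixazaawizivek

Rule 1 (intervocalic voicing): /t/ is a voiceless stop between vowels /i/ and /i/, so it voices to [d]. /p/ is a voiceless stop between vowels /i/ and /e/, so it voices to [b]. /vurixadaawitipeg/ → vurixadaawidibeg.
Rule 2 (pre-rhotic lowering): /u/ is a high vowel immediately before /r/, so it lowers to [o]. /vurixadaawidibeg/ → vorixadaawidibeg.
Rule 3 (intervocalic spirantization): /d/ is a stop between vowels /a/ and /a/, so it spirantizes to the fricative [z]. /d/ is a stop between vowels /i/ and /i/, so it spirantizes to the fricative [z]. /b/ is a stop between vowels /i/ and /e/, so it spirantizes to the fricative [v]. /vorixadaawidibeg/ → vorixazaawiziveg.
Rule 4 (final devoicing): /g/ is a voiced stop in word-final position, so it devoices to [k]. /vorixazaawiziveg/ → vorixazaawizivek.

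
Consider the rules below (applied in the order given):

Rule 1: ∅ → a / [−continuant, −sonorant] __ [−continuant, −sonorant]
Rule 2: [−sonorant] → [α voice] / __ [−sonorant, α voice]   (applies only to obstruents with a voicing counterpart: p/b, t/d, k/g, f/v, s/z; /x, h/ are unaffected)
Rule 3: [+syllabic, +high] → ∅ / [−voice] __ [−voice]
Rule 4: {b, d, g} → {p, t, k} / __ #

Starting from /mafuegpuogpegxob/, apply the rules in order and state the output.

Rule 1 (stop-cluster a-epenthesis): /g/ and /p/ form a stop–stop cluster, so [a] is inserted between them. /g/ and /p/ form a stop–stop cluster, so [a] is inserted between them. /mafuegpuogpegxob/ → mafuegapuogapegxob.
Rule 2 (regressive voicing assimilation): /g/ precedes the voiceless obstruent /x/, so it devoices to [k] by assimilation. /mafuegapuogapegxob/ → mafuegapuogapekxob.
Rule 3 (high vowel syncope): no segment meets the environment; /mafuegapuogapekxob/ is unchanged.
Rule 4 (final devoicing): /b/ is a voiced stop in word-final position, so it devoices to [p]. /mafuegapuogapekxob/ → mafuegapuogapekxop.

mafuegapuogapekxop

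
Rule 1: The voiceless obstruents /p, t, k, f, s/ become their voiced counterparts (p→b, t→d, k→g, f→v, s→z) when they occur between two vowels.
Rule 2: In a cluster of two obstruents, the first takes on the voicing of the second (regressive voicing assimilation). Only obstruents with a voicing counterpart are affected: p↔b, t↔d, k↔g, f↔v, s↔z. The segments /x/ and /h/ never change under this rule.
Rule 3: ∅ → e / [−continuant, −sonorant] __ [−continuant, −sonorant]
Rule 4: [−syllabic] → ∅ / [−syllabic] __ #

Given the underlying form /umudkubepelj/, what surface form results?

Rule 1 (intervocalic voicing): /p/ is a voiceless obstruent between vowels /e/ and /e/, so it voices to [b]. /umudkubepelj/ → umudkubebelj.
Rule 2 (regressive voicing assimilation): /d/ precedes the voiceless obstruent /k/, so it devoices to [t] by assimilation. /umudkubebelj/ → umutkubebelj.
Rule 3 (stop-cluster e-epenthesis): /t/ and /k/ form a stop–stop cluster, so [e] is inserted between them. /umutkubebelj/ → umutekubebelj.
Rule 4 (final cluster simplification): /j/ is the second consonant of a word-final cluster /lj/, so it deletes. /umutekubebelj/ → umutekubebel.

umutekubebel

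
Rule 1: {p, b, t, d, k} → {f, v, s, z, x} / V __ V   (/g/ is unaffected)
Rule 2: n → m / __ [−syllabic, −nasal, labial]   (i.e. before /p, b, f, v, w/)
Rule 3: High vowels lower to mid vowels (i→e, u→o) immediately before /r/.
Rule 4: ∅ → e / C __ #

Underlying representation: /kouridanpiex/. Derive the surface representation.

Rule 1 (intervocalic spirantization): /d/ is a stop between vowels /i/ and /a/, so it spirantizes to the fricative [z]. /kouridanpiex/ → kourizanpiex.
Rule 2 (nasal place assimilation): /n/ precedes the labial consonant /p/, so it assimilates in place to [m]. /kourizanpiex/ → kourizampiex.
Rule 3 (pre-rhotic lowering): /u/ is a high vowel immediately before /r/, so it lowers to [o]. /kourizampiex/ → koorizampiex.
Rule 4 (final e-epenthesis): the form ends in the consonant /x/, so [e] is inserted word-finally. /koorizampiex/ → koorizampiexe.

koorizampiexe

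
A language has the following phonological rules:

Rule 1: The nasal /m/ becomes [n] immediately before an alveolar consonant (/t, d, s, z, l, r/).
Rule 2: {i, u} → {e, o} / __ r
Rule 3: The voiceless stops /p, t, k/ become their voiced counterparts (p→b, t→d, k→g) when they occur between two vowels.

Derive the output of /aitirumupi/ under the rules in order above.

Rule 1 (nasal place assimilation): no segment meets the environment; /aitirumupi/ is unchanged.
Rule 2 (pre-rhotic lowering): /i/ is a high vowel immediately before /r/, so it lowers to [e]. /aitirumupi/ → aiterumupi.
Rule 3 (intervocalic voicing): /t/ is a voiceless stop between vowels /i/ and /e/, so it voices to [d]. /p/ is a voiceless stop between vowels /u/ and /i/, so it voices to [b]. /aiterumupi/ → aiderumubi.

aiderumubi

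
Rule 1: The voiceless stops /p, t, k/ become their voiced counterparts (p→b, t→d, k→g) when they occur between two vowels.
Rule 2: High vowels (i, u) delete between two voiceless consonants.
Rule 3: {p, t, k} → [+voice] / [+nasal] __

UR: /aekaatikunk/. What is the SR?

Rule 1 (intervocalic voicing): /k/ is a voiceless stop between vowels /e/ and /a/, so it voices to [g]. /t/ is a voiceless stop between vowels /a/ and /i/, so it voices to [d]. /k/ is a voiceless stop between vowels /i/ and /u/, so it voices to [g]. /aekaatikunk/ → aegaadigunk.
Rule 2 (high vowel syncope): no segment meets the environment; /aegaadigunk/ is unchanged.
Rule 3 (post-nasal voicing): /k/ is a voiceless stop immediately after the nasal /n/, so it voices to [g]. /aegaadigunk/ → aegaadigung.

aegaadigung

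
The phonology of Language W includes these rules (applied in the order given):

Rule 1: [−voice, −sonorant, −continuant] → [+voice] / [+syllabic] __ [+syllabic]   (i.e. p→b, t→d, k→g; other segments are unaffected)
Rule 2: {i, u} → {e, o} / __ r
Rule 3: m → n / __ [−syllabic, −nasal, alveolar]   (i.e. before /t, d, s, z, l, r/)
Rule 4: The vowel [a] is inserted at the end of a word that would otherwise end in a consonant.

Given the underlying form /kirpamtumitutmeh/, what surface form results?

kerpantumidutmeha

Rule 1 (intervocalic voicing): /t/ is a voiceless stop between vowels /i/ and /u/, so it voices to [d]. /kirpamtumitutmeh/ → kirpamtumidutmeh.
Rule 2 (pre-rhotic lowering): /i/ is a high vowel immediately before /r/, so it lowers to [e]. /kirpamtumidutmeh/ → kerpamtumidutmeh.
Rule 3 (nasal place assimilation): /m/ precedes the alveolar consonant /t/, so it assimilates in place to [n]. /kerpamtumidutmeh/ → kerpantumidutmeh.
Rule 4 (final a-epenthesis): the form ends in the consonant /h/, so [a] is inserted word-finally. /kerpantumidutmeh/ → kerpantumidutmeha.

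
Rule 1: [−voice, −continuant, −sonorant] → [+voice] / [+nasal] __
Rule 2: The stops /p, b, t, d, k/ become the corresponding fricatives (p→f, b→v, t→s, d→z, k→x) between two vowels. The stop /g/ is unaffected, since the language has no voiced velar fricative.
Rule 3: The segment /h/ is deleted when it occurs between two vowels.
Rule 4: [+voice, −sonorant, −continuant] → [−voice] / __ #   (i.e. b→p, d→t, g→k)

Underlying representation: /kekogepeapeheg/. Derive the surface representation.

Rule 1 (post-nasal voicing): no segment meets the environment; /kekogepeapeheg/ is unchanged.
Rule 2 (intervocalic spirantization): /k/ is a stop between vowels /e/ and /o/, so it spirantizes to the fricative [x]. /p/ is a stop between vowels /e/ and /e/, so it spirantizes to the fricative [f]. /p/ is a stop between vowels /a/ and /e/, so it spirantizes to the fricative [f]. /kekogepeapeheg/ → kexogefeafeheg.
Rule 3 (intervocalic h-deletion): /h/ occurs between vowels /e/ and /e/, so it deletes. /kexogefeafeheg/ → kexogefeafeeg.
Rule 4 (final devoicing): /g/ is a voiced stop in word-final position, so it devoices to [k]. /kexogefeafeeg/ → kexogefeafeek.

kexogefeafeek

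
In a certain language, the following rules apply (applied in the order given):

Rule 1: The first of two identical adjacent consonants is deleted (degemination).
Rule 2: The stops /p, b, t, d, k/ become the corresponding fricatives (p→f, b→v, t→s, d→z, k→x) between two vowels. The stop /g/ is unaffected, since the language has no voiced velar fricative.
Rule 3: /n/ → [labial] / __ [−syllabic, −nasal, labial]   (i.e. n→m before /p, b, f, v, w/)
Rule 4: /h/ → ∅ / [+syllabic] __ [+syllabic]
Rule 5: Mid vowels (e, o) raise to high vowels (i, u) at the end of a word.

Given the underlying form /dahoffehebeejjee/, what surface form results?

Rule 1 (degemination): /ff/ is a geminate; the first /f/ deletes. /jj/ is a geminate; the first /j/ deletes. /dahoffehebeejjee/ → dahofehebeejee.
Rule 2 (intervocalic spirantization): /b/ is a stop between vowels /e/ and /e/, so it spirantizes to the fricative [v]. /dahofehebeejee/ → dahofeheveejee.
Rule 3 (nasal place assimilation): no segment meets the environment; /dahofeheveejee/ is unchanged.
Rule 4 (intervocalic h-deletion): /h/ occurs between vowels /a/ and /o/, so it deletes. /h/ occurs between vowels /e/ and /e/, so it deletes. /dahofeheveejee/ → daofeeveejee.
Rule 5 (final vowel raising): /e/ is a mid vowel in word-final position, so it raises to [i]. /daofeeveejee/ → daofeeveejei.

daofeeveejei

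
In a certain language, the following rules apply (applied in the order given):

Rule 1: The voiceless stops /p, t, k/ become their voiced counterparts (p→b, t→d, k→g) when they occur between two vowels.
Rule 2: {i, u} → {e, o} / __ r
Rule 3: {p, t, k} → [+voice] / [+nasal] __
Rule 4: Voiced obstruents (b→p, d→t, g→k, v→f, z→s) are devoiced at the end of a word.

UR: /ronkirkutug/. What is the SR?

rongerkuduk

Rule 1 (intervocalic voicing): /t/ is a voiceless stop between vowels /u/ and /u/, so it voices to [d]. /ronkirkutug/ → ronkirkudug.
Rule 2 (pre-rhotic lowering): /i/ is a high vowel immediately before /r/, so it lowers to [e]. /ronkirkudug/ → ronkerkudug.
Rule 3 (post-nasal voicing): /k/ is a voiceless stop immediately after the nasal /n/, so it voices to [g]. /ronkerkudug/ → rongerkudug.
Rule 4 (final devoicing): /g/ is a voiced obstruent in word-final position, so it devoices to [k]. /rongerkudug/ → rongerkuduk.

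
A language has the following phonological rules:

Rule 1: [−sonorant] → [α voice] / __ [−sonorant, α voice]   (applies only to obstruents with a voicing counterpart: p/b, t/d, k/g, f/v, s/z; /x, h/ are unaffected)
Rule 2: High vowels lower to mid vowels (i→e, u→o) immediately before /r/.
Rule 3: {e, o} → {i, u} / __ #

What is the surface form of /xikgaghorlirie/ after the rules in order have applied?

xiggakhorlerii

Rule 1 (regressive voicing assimilation): /k/ precedes the voiced obstruent /g/, so it voices to [g] by assimilation. /g/ precedes the voiceless obstruent /h/, so it devoices to [k] by assimilation. /xikgaghorlirie/ → xiggakhorlirie.
Rule 2 (pre-rhotic lowering): /i/ is a high vowel immediately before /r/, so it lowers to [e]. /xiggakhorlirie/ → xiggakhorlerie.
Rule 3 (final vowel raising): /e/ is a mid vowel in word-final position, so it raises to [i]. /xiggakhorlerie/ → xiggakhorlerii.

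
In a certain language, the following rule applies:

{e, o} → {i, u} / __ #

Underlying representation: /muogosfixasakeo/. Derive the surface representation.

muogosfixasakeu

Scanning /muogosfixasakeo/: /o/ at position 3 is not in the conditioning environment; /o/ at position 5 is not in the conditioning environment; /e/ at position 14 is not in the conditioning environment; /o/ is a mid vowel in word-final position, so it raises to [u].
Result: [muogosfixasakeu].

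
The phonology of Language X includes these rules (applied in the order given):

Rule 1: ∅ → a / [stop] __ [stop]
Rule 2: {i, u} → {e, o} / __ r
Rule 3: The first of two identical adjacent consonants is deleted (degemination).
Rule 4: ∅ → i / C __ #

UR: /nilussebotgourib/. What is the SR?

Rule 1 (stop-cluster a-epenthesis): /t/ and /g/ form a stop–stop cluster, so [a] is inserted between them. /nilussebotgourib/ → nilussebotagourib.
Rule 2 (pre-rhotic lowering): /u/ is a high vowel immediately before /r/, so it lowers to [o]. /nilussebotagourib/ → nilussebotagoorib.
Rule 3 (degemination): /ss/ is a geminate; the first /s/ deletes. /nilussebotagoorib/ → nilusebotagoorib.
Rule 4 (final i-epenthesis): the form ends in the consonant /b/, so [i] is inserted word-finally. /nilusebotagoorib/ → nilusebotagooribi.

nilusebotagooribi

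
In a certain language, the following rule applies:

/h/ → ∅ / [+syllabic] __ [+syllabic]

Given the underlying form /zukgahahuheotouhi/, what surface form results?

/h/ occurs between vowels /a/ and /a/, so it deletes.
/h/ occurs between vowels /a/ and /u/, so it deletes.
/h/ occurs between vowels /u/ and /e/, so it deletes.
/h/ occurs between vowels /u/ and /i/, so it deletes.
Surface form: [zukgaaueotoui].

zukgaaueotoui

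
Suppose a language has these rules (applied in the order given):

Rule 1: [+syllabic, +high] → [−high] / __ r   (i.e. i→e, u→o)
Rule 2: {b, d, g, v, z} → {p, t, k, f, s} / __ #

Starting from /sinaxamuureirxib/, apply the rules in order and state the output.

sinaxamuoreerxip

Rule 1 (pre-rhotic lowering): /u/ is a high vowel immediately before /r/, so it lowers to [o]. /i/ is a high vowel immediately before /r/, so it lowers to [e]. /sinaxamuureirxib/ → sinaxamuoreerxib.
Rule 2 (final devoicing): /b/ is a voiced obstruent in word-final position, so it devoices to [p]. /sinaxamuoreerxib/ → sinaxamuoreerxip.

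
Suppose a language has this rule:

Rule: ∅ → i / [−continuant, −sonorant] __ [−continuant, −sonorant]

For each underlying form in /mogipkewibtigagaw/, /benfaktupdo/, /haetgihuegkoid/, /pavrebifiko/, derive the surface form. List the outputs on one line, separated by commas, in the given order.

/mogipkewibtigagaw/: /p/ and /k/ form a stop–stop cluster, so [i] is inserted between them. /b/ and /t/ form a stop–stop cluster, so [i] is inserted between them. → [mogipikewibitigagaw].
/benfaktupdo/: /k/ and /t/ form a stop–stop cluster, so [i] is inserted between them. /p/ and /d/ form a stop–stop cluster, so [i] is inserted between them. → [benfakitupido].
/haetgihuegkoid/: /t/ and /g/ form a stop–stop cluster, so [i] is inserted between them. /g/ and /k/ form a stop–stop cluster, so [i] is inserted between them. → [haetigihuegikoid].
/pavrebifiko/: the rule's environment is not met; surfaces unchanged as [pavrebifiko].

mogipikewibitigagaw, benfakitupido, haetigihuegikoid, pavrebifiko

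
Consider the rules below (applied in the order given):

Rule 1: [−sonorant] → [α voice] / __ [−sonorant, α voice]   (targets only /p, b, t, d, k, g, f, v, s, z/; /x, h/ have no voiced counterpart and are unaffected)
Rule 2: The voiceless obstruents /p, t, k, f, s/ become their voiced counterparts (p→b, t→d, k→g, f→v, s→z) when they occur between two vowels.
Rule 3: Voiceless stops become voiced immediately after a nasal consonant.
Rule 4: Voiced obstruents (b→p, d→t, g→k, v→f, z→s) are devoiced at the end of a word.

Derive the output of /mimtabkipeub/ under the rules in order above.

Rule 1 (regressive voicing assimilation): /b/ precedes the voiceless obstruent /k/, so it devoices to [p] by assimilation. /mimtabkipeub/ → mimtapkipeub.
Rule 2 (intervocalic voicing): /p/ is a voiceless obstruent between vowels /i/ and /e/, so it voices to [b]. /mimtapkipeub/ → mimtapkibeub.
Rule 3 (post-nasal voicing): /t/ is a voiceless stop immediately after the nasal /m/, so it voices to [d]. /mimtapkibeub/ → mimdapkibeub.
Rule 4 (final devoicing): /b/ is a voiced obstruent in word-final position, so it devoices to [p]. /mimdapkibeub/ → mimdapkibeup.

mimdapkibeup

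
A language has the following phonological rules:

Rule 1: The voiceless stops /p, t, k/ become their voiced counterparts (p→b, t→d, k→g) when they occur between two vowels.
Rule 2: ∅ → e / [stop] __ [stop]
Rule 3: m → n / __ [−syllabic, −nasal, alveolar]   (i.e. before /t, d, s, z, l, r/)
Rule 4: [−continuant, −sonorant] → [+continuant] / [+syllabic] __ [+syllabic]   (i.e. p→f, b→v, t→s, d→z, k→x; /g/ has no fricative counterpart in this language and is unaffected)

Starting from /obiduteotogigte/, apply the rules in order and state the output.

ovizuzeozogigese

Rule 1 (intervocalic voicing): /t/ is a voiceless stop between vowels /u/ and /e/, so it voices to [d]. /t/ is a voiceless stop between vowels /o/ and /o/, so it voices to [d]. /obiduteotogigte/ → obidudeodogigte.
Rule 2 (stop-cluster e-epenthesis): /g/ and /t/ form a stop–stop cluster, so [e] is inserted between them. /obidudeodogigte/ → obidudeodogigete.
Rule 3 (nasal place assimilation): no segment meets the environment; /obidudeodogigete/ is unchanged.
Rule 4 (intervocalic spirantization): /b/ is a stop between vowels /o/ and /i/, so it spirantizes to the fricative [v]. /d/ is a stop between vowels /i/ and /u/, so it spirantizes to the fricative [z]. /d/ is a stop between vowels /u/ and /e/, so it spirantizes to the fricative [z]. /d/ is a stop between vowels /o/ and /o/, so it spirantizes to the fricative [z]. /t/ is a stop between vowels /e/ and /e/, so it spirantizes to the fricative [s]. /obidudeodogigete/ → ovizuzeozogigese.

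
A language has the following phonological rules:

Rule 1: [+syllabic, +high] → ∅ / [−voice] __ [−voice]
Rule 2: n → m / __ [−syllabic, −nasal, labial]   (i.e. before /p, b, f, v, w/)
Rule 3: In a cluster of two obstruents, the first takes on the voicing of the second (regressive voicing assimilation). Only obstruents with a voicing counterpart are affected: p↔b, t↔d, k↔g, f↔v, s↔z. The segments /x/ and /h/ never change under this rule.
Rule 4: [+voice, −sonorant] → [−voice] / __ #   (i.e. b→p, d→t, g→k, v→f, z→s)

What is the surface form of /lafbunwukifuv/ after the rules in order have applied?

lavbumwukfuf

Rule 1 (high vowel syncope): /i/ is a high vowel flanked by voiceless consonants /k/ and /f/, so it deletes. /lafbunwukifuv/ → lafbunwukfuv.
Rule 2 (nasal place assimilation): /n/ precedes the labial consonant /w/, so it assimilates in place to [m]. /lafbunwukfuv/ → lafbumwukfuv.
Rule 3 (regressive voicing assimilation): /f/ precedes the voiced obstruent /b/, so it voices to [v] by assimilation. /lafbumwukfuv/ → lavbumwukfuv.
Rule 4 (final devoicing): /v/ is a voiced obstruent in word-final position, so it devoices to [f]. /lavbumwukfuv/ → lavbumwukfuf.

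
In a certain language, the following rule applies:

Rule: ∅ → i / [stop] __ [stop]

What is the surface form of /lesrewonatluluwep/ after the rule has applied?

lesrewonatluluwep

No segment of /lesrewonatluluwep/ meets the structural description of the rule, so the form surfaces unchanged.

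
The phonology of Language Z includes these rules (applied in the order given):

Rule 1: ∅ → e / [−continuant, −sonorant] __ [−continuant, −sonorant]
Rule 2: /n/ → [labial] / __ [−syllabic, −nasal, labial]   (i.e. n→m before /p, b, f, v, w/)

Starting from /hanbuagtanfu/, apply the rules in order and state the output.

hambuagetamfu

Rule 1 (stop-cluster e-epenthesis): /g/ and /t/ form a stop–stop cluster, so [e] is inserted between them. /hanbuagtanfu/ → hanbuagetanfu.
Rule 2 (nasal place assimilation): /n/ precedes the labial consonant /b/, so it assimilates in place to [m]. /n/ precedes the labial consonant /f/, so it assimilates in place to [m]. /hanbuagetanfu/ → hambuagetamfu.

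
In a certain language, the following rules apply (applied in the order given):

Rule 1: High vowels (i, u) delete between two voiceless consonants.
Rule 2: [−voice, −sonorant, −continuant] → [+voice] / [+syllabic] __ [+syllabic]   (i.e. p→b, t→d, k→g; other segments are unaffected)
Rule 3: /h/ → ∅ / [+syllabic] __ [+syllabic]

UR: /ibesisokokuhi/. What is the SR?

Rule 1 (high vowel syncope): /i/ is a high vowel flanked by voiceless consonants /s/ and /s/, so it deletes. /u/ is a high vowel flanked by voiceless consonants /k/ and /h/, so it deletes. /ibesisokokuhi/ → ibessokokhi.
Rule 2 (intervocalic voicing): /k/ is a voiceless stop between vowels /o/ and /o/, so it voices to [g]. /ibessokokhi/ → ibessogokhi.
Rule 3 (intervocalic h-deletion): no segment meets the environment; /ibessogokhi/ is unchanged.

ibessogokhi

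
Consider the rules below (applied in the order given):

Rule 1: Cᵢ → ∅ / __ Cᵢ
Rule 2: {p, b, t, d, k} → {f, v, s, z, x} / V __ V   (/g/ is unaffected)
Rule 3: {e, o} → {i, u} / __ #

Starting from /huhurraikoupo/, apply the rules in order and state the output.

Rule 1 (degemination): /rr/ is a geminate; the first /r/ deletes. /huhurraikoupo/ → huhuraikoupo.
Rule 2 (intervocalic spirantization): /k/ is a stop between vowels /i/ and /o/, so it spirantizes to the fricative [x]. /p/ is a stop between vowels /u/ and /o/, so it spirantizes to the fricative [f]. /huhuraikoupo/ → huhuraixoufo.
Rule 3 (final vowel raising): /o/ is a mid vowel in word-final position, so it raises to [u]. /huhuraixoufo/ → huhuraixoufu.

huhuraixoufu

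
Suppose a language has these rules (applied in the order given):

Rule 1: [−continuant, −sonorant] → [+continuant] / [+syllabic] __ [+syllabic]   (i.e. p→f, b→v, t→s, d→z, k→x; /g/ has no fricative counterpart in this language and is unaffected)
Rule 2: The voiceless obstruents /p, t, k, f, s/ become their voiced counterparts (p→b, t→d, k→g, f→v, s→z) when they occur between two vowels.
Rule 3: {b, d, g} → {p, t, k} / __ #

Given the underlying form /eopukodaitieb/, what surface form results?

Rule 1 (intervocalic spirantization): /p/ is a stop between vowels /o/ and /u/, so it spirantizes to the fricative [f]. /k/ is a stop between vowels /u/ and /o/, so it spirantizes to the fricative [x]. /d/ is a stop between vowels /o/ and /a/, so it spirantizes to the fricative [z]. /t/ is a stop between vowels /i/ and /i/, so it spirantizes to the fricative [s]. /eopukodaitieb/ → eofuxozaisieb.
Rule 2 (intervocalic voicing): /f/ is a voiceless obstruent between vowels /o/ and /u/, so it voices to [v]. /s/ is a voiceless obstruent between vowels /i/ and /i/, so it voices to [z]. /eofuxozaisieb/ → eovuxozaizieb.
Rule 3 (final devoicing): /b/ is a voiced stop in word-final position, so it devoices to [p]. /eovuxozaizieb/ → eovuxozaiziep.

eovuxozaiziep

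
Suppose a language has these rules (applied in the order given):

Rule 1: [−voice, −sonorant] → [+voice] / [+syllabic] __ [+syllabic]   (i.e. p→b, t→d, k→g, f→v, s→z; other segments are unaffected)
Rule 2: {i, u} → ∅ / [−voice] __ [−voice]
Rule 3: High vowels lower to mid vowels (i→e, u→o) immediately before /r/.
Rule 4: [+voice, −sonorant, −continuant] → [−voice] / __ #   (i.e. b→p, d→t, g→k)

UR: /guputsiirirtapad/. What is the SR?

gubutsierertabat

Rule 1 (intervocalic voicing): /p/ is a voiceless obstruent between vowels /u/ and /u/, so it voices to [b]. /p/ is a voiceless obstruent between vowels /a/ and /a/, so it voices to [b]. /guputsiirirtapad/ → gubutsiirirtabad.
Rule 2 (high vowel syncope): no segment meets the environment; /gubutsiirirtabad/ is unchanged.
Rule 3 (pre-rhotic lowering): /i/ is a high vowel immediately before /r/, so it lowers to [e]. /i/ is a high vowel immediately before /r/, so it lowers to [e]. /gubutsiirirtabad/ → gubutsierertabad.
Rule 4 (final devoicing): /d/ is a voiced stop in word-final position, so it devoices to [t]. /gubutsierertabad/ → gubutsierertabat.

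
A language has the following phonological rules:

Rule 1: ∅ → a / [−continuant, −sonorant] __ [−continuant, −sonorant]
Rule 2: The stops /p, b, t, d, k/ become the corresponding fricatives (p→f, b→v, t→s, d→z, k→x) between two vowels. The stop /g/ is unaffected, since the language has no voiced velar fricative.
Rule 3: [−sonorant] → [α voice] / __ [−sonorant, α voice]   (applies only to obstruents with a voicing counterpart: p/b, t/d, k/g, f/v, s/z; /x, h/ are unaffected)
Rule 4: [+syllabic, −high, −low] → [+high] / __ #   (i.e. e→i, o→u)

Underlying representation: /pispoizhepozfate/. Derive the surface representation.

pispoishefosfasi

Rule 1 (stop-cluster a-epenthesis): no segment meets the environment; /pispoizhepozfate/ is unchanged.
Rule 2 (intervocalic spirantization): /p/ is a stop between vowels /e/ and /o/, so it spirantizes to the fricative [f]. /t/ is a stop between vowels /a/ and /e/, so it spirantizes to the fricative [s]. /pispoizhepozfate/ → pispoizhefozfase.
Rule 3 (regressive voicing assimilation): /z/ precedes the voiceless obstruent /h/, so it devoices to [s] by assimilation. /z/ precedes the voiceless obstruent /f/, so it devoices to [s] by assimilation. /pispoizhefozfase/ → pispoishefosfase.
Rule 4 (final vowel raising): /e/ is a mid vowel in word-final position, so it raises to [i]. /pispoishefosfase/ → pispoishefosfasi.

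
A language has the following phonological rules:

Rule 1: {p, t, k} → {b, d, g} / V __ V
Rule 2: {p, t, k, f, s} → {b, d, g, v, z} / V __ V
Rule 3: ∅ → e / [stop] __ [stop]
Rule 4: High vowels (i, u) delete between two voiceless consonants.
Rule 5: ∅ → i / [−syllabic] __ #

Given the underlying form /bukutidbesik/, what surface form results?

Rule 1 (intervocalic voicing): /k/ is a voiceless stop between vowels /u/ and /u/, so it voices to [g]. /t/ is a voiceless stop between vowels /u/ and /i/, so it voices to [d]. /bukutidbesik/ → bugudidbesik.
Rule 2 (intervocalic voicing): /s/ is a voiceless obstruent between vowels /e/ and /i/, so it voices to [z]. /bugudidbesik/ → bugudidbezik.
Rule 3 (stop-cluster e-epenthesis): /d/ and /b/ form a stop–stop cluster, so [e] is inserted between them. /bugudidbezik/ → bugudidebezik.
Rule 4 (high vowel syncope): no segment meets the environment; /bugudidebezik/ is unchanged.
Rule 5 (final i-epenthesis): the form ends in the consonant /k/, so [i] is inserted word-finally. /bugudidebezik/ → bugudidebeziki.

bugudidebeziki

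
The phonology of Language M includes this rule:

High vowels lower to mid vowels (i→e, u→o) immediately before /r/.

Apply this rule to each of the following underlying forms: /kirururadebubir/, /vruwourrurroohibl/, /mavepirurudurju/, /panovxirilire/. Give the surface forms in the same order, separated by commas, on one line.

kerororadebuber, vruwoorrorroohibl, maveperorudorju, panovxerilere

/kirururadebubir/: /i/ is a high vowel immediately before /r/, so it lowers to [e]. /u/ is a high vowel immediately before /r/, so it lowers to [o]. /u/ is a high vowel immediately before /r/, so it lowers to [o]. /i/ is a high vowel immediately before /r/, so it lowers to [e]. → [kerororadebuber].
/vruwourrurroohibl/: /u/ is a high vowel immediately before /r/, so it lowers to [o]. /u/ is a high vowel immediately before /r/, so it lowers to [o]. → [vruwoorrorroohibl].
/mavepirurudurju/: /i/ is a high vowel immediately before /r/, so it lowers to [e]. /u/ is a high vowel immediately before /r/, so it lowers to [o]. /u/ is a high vowel immediately before /r/, so it lowers to [o]. → [maveperorudorju].
/panovxirilire/: /i/ is a high vowel immediately before /r/, so it lowers to [e]. /i/ is a high vowel immediately before /r/, so it lowers to [e]. → [panovxerilere].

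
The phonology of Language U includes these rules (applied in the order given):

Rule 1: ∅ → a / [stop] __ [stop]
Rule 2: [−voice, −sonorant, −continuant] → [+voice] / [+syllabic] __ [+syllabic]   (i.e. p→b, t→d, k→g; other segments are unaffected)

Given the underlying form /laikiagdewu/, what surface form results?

laigiagadewu

Rule 1 (stop-cluster a-epenthesis): /g/ and /d/ form a stop–stop cluster, so [a] is inserted between them. /laikiagdewu/ → laikiagadewu.
Rule 2 (intervocalic voicing): /k/ is a voiceless stop between vowels /i/ and /i/, so it voices to [g]. /laikiagadewu/ → laigiagadewu.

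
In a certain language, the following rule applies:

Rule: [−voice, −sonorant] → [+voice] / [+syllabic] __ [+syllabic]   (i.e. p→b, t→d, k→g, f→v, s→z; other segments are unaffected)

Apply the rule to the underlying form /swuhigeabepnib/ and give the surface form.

No segment of /swuhigeabepnib/ meets the structural description of the rule, so the form surfaces unchanged.

swuhigeabepnib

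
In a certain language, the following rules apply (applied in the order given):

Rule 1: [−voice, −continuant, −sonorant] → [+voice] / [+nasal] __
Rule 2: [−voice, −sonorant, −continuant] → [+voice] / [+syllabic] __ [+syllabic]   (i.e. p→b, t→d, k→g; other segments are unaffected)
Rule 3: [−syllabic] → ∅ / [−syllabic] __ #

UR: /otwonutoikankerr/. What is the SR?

otwonudoiganger

Rule 1 (post-nasal voicing): /k/ is a voiceless stop immediately after the nasal /n/, so it voices to [g]. /otwonutoikankerr/ → otwonutoikangerr.
Rule 2 (intervocalic voicing): /t/ is a voiceless stop between vowels /u/ and /o/, so it voices to [d]. /k/ is a voiceless stop between vowels /i/ and /a/, so it voices to [g]. /otwonutoikangerr/ → otwonudoigangerr.
Rule 3 (final cluster simplification): /r/ is the second consonant of a word-final cluster /rr/, so it deletes. /otwonudoigangerr/ → otwonudoiganger.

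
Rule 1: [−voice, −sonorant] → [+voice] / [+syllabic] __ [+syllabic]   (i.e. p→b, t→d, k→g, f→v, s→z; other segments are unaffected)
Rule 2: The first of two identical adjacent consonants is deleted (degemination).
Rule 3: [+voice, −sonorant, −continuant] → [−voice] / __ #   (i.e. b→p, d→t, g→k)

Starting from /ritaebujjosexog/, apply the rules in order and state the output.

Rule 1 (intervocalic voicing): /t/ is a voiceless obstruent between vowels /i/ and /a/, so it voices to [d]. /s/ is a voiceless obstruent between vowels /o/ and /e/, so it voices to [z]. /ritaebujjosexog/ → ridaebujjozexog.
Rule 2 (degemination): /jj/ is a geminate; the first /j/ deletes. /ridaebujjozexog/ → ridaebujozexog.
Rule 3 (final devoicing): /g/ is a voiced stop in word-final position, so it devoices to [k]. /ridaebujozexog/ → ridaebujozexok.

ridaebujozexok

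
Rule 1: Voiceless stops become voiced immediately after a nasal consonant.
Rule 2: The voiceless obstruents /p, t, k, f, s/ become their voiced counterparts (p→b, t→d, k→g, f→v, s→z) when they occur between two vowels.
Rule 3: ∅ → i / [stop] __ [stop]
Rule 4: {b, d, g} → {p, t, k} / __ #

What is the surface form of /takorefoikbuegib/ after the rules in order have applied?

tagorevoikibuegip

Rule 1 (post-nasal voicing): no segment meets the environment; /takorefoikbuegib/ is unchanged.
Rule 2 (intervocalic voicing): /k/ is a voiceless obstruent between vowels /a/ and /o/, so it voices to [g]. /f/ is a voiceless obstruent between vowels /e/ and /o/, so it voices to [v]. /takorefoikbuegib/ → tagorevoikbuegib.
Rule 3 (stop-cluster i-epenthesis): /k/ and /b/ form a stop–stop cluster, so [i] is inserted between them. /tagorevoikbuegib/ → tagorevoikibuegib.
Rule 4 (final devoicing): /b/ is a voiced stop in word-final position, so it devoices to [p]. /tagorevoikibuegib/ → tagorevoikibuegip.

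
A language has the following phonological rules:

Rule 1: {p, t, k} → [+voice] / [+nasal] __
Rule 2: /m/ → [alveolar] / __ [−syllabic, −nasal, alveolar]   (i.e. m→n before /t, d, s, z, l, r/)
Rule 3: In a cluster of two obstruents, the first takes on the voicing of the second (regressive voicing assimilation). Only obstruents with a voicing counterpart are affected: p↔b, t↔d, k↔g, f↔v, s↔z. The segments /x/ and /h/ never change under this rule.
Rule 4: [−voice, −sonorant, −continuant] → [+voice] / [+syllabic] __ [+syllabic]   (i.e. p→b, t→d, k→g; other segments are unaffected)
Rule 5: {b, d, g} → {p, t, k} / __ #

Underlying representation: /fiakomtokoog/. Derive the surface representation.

Rule 1 (post-nasal voicing): /t/ is a voiceless stop immediately after the nasal /m/, so it voices to [d]. /fiakomtokoog/ → fiakomdokoog.
Rule 2 (nasal place assimilation): /m/ precedes the alveolar consonant /d/, so it assimilates in place to [n]. /fiakomdokoog/ → fiakondokoog.
Rule 3 (regressive voicing assimilation): no segment meets the environment; /fiakondokoog/ is unchanged.
Rule 4 (intervocalic voicing): /k/ is a voiceless stop between vowels /a/ and /o/, so it voices to [g]. /k/ is a voiceless stop between vowels /o/ and /o/, so it voices to [g]. /fiakondokoog/ → fiagondogoog.
Rule 5 (final devoicing): /g/ is a voiced stop in word-final position, so it devoices to [k]. /fiagondogoog/ → fiagondogook.

fiagondogook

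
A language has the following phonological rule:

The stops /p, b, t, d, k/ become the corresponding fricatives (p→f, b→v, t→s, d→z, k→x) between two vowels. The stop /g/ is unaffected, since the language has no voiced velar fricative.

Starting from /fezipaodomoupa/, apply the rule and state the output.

fezifaozomoufa

/p/ is a stop between vowels /i/ and /a/, so it spirantizes to the fricative [f].
/d/ is a stop between vowels /o/ and /o/, so it spirantizes to the fricative [z].
/p/ is a stop between vowels /u/ and /a/, so it spirantizes to the fricative [f].
Surface form: [fezifaozomoufa].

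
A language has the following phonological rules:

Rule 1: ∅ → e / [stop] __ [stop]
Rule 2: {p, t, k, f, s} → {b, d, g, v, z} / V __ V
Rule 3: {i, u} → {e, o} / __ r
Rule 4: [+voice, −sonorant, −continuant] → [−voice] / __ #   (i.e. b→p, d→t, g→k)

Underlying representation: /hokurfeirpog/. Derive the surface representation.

hogorfeerpok

Rule 1 (stop-cluster e-epenthesis): no segment meets the environment; /hokurfeirpog/ is unchanged.
Rule 2 (intervocalic voicing): /k/ is a voiceless obstruent between vowels /o/ and /u/, so it voices to [g]. /hokurfeirpog/ → hogurfeirpog.
Rule 3 (pre-rhotic lowering): /u/ is a high vowel immediately before /r/, so it lowers to [o]. /i/ is a high vowel immediately before /r/, so it lowers to [e]. /hogurfeirpog/ → hogorfeerpog.
Rule 4 (final devoicing): /g/ is a voiced stop in word-final position, so it devoices to [k]. /hogorfeerpog/ → hogorfeerpok.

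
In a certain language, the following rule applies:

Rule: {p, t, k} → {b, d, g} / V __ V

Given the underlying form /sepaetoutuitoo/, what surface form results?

/p/ is a voiceless stop between vowels /e/ and /a/, so it voices to [b].
/t/ is a voiceless stop between vowels /e/ and /o/, so it voices to [d].
/t/ is a voiceless stop between vowels /u/ and /u/, so it voices to [d].
/t/ is a voiceless stop between vowels /i/ and /o/, so it voices to [d].
Surface form: [sebaedouduidoo].

sebaedouduidoo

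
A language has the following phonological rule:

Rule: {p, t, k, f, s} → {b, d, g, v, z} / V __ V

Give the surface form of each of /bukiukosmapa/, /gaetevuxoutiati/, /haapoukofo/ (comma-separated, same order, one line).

bugiugosmaba, gaedevuxoudiadi, haabougovo

/bukiukosmapa/: /k/ is a voiceless obstruent between vowels /u/ and /i/, so it voices to [g]. /k/ is a voiceless obstruent between vowels /u/ and /o/, so it voices to [g]. /p/ is a voiceless obstruent between vowels /a/ and /a/, so it voices to [b]. → [bugiugosmaba].
/gaetevuxoutiati/: /t/ is a voiceless obstruent between vowels /e/ and /e/, so it voices to [d]. /t/ is a voiceless obstruent between vowels /u/ and /i/, so it voices to [d]. /t/ is a voiceless obstruent between vowels /a/ and /i/, so it voices to [d]. → [gaedevuxoudiadi].
/haapoukofo/: /p/ is a voiceless obstruent between vowels /a/ and /o/, so it voices to [b]. /k/ is a voiceless obstruent between vowels /u/ and /o/, so it voices to [g]. /f/ is a voiceless obstruent between vowels /o/ and /o/, so it voices to [v]. → [haabougovo].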